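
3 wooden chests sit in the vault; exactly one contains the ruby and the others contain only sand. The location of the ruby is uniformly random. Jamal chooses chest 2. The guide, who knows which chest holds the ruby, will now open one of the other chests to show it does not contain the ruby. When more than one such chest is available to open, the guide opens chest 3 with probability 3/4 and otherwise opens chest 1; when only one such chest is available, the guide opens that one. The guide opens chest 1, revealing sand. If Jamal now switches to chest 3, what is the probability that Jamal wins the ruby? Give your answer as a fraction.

4/5

Condition on the true location of the ruby.
If it is in chest 1 (prior 1/3): the guide opened chest 1, so this case is ruled out; weight (1/3)·0 = 0.
If it is in chest 2 (prior 1/3): chest 3 is available but not opened, probability 1/4; weight (1/3)·(1/4) = 1/12.
If it is in chest 3 (prior 1/3): only chest 1 is available, probability 1; weight (1/3)·1 = 1/3.
The weights sum to 5/12.
So P(the ruby in chest 3 | the guide opened chest 1) = (1/3) / (5/12) = 4/5.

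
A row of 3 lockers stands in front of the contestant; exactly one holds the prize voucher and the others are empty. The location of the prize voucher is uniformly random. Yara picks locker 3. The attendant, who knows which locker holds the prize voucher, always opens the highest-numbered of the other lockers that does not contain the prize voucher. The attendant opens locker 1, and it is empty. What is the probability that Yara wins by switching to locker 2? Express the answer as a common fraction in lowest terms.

1

Apply Bayes' rule, conditioning on where the prize voucher actually is.
If it is in locker 1 (prior 1/3): the attendant opened locker 1, so this case is ruled out; weight (1/3)·0 = 0.
If it is in locker 2 (prior 1/3): locker 1 is the highest-numbered option available, probability 1; weight (1/3)·1 = 1/3.
If it is in locker 3 (prior 1/3): the attendant would have opened locker 2 instead, probability 0; weight (1/3)·0 = 0.
The weights sum to 1/3.
So P(the prize voucher in locker 2 | the attendant opened locker 1) = (1/3) / (1/3) = 1.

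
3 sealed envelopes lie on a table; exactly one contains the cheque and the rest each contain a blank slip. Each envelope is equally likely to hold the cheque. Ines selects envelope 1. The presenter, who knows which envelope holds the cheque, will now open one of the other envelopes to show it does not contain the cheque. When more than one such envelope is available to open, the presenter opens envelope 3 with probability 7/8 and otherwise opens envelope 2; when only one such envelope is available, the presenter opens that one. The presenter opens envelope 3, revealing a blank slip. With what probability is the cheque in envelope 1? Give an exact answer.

7/15

Consider each possible location of the cheque in turn.
If it is in envelope 1 (prior 1/3): envelope 3 is available, opened with probability 7/8; weight (1/3)·(7/8) = 7/24.
If it is in envelope 2 (prior 1/3): only envelope 3 is available, probability 1; weight (1/3)·1 = 1/3.
If it is in envelope 3 (prior 1/3): the presenter opened envelope 3, so this case is ruled out; weight (1/3)·0 = 0.
The weights sum to 5/8.
So P(the cheque in envelope 1 | the presenter opened envelope 3) = (7/24) / (5/8) = 7/15.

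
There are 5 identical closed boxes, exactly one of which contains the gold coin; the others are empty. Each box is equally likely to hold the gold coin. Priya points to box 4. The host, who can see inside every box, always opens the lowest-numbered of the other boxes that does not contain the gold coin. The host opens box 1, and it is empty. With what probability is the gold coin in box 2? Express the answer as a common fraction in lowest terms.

1/4

Consider each possible location of the gold coin in turn.
If it is in box 1 (prior 1/5): the host opened box 1, so this case is ruled out; weight (1/5)·0 = 0.
If it is in any of boxes 2, 3, 4, and 5 (prior 1/5 each): box 1 is the lowest-numbered option available, probability 1; weight (1/5)·1 = 1/5 each.
The weights sum to 4/5.
So P(the gold coin in box 2 | the host opened box 1) = (1/5) / (4/5) = 1/4.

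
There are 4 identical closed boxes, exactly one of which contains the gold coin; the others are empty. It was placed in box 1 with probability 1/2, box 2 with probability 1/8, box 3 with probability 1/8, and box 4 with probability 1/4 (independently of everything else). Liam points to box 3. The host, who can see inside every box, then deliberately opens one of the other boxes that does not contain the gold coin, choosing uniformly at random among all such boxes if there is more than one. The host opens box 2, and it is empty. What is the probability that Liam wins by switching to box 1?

3/5

Apply Bayes' rule, conditioning on where the gold coin actually is.
If it is in box 1 (prior 1/2): the host has 2 equally likely choices, so probability 1/2; weight (1/2)·(1/2) = 1/4.
If it is in box 2 (prior 1/8): the host opened box 2, so this case is ruled out; weight (1/8)·0 = 0.
If it is in box 3 (prior 1/8): the host has 3 equally likely choices, so probability 1/3; weight (1/8)·(1/3) = 1/24.
If it is in box 4 (prior 1/4): the host has 2 equally likely choices, so probability 1/2; weight (1/4)·(1/2) = 1/8.
The weights sum to 5/12.
So P(the gold coin in box 1 | the host opened box 2) = (1/4) / (5/12) = 3/5.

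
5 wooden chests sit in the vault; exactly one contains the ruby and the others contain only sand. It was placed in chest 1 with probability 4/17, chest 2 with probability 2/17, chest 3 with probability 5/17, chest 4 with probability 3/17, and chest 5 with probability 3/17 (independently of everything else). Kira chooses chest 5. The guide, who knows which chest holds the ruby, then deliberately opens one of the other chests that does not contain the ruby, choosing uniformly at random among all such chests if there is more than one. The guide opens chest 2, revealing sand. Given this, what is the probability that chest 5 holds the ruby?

3/19

Consider each possible location of the ruby in turn.
If it is in chest 1 (prior 4/17): the guide has 3 equally likely choices, so probability 1/3; weight (4/17)·(1/3) = 4/51.
If it is in chest 2 (prior 2/17): the guide opened chest 2, so this case is ruled out; weight (2/17)·0 = 0.
If it is in chest 3 (prior 5/17): the guide has 3 equally likely choices, so probability 1/3; weight (5/17)·(1/3) = 5/51.
If it is in chest 4 (prior 3/17): the guide has 3 equally likely choices, so probability 1/3; weight (3/17)·(1/3) = 1/17.
If it is in chest 5 (prior 3/17): the guide has 4 equally likely choices, so probability 1/4; weight (3/17)·(1/4) = 3/68.
The weights sum to 19/68.
So P(the ruby in chest 5 | the guide opened chest 2) = (3/68) / (19/68) = 3/19.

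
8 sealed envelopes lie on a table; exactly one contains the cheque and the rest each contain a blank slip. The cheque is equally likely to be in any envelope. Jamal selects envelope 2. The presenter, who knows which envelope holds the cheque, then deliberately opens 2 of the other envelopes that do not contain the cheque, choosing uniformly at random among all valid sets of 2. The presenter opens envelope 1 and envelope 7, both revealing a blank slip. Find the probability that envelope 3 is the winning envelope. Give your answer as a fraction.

Consider each possible location of the cheque in turn.
If it is in either of envelopes 1 and 7 (prior 1/8 each): that envelope was opened and seen not to hold the prize — ruled out; weight (1/8)·0 = 0 each.
If it is in envelope 2 (prior 1/8): the presenter has 21 equally likely choices, so probability 1/21; weight (1/8)·(1/21) = 1/168.
If it is in any of envelopes 3, 4, 5, 6, and 8 (prior 1/8 each): the presenter has 15 equally likely choices, so probability 1/15; weight (1/8)·(1/15) = 1/120 each.
The weights sum to 1/21.
So P(the cheque in envelope 3 | the presenter opened envelope 1 and envelope 7) = (1/120) / (1/21) = 7/40.

7/40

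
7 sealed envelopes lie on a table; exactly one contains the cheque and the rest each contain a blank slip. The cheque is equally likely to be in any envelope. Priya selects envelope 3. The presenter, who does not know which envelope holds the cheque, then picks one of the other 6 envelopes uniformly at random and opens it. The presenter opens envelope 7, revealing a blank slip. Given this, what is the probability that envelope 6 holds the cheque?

Consider each possible location of the cheque in turn.
If it is in any of envelopes 1, 2, 3, 4, 5, and 6 (prior 1/7 each): the presenter picks envelope 7 with probability 1/6 regardless, and it is not the prize; weight (1/7)·(1/6) = 1/42 each.
If it is in envelope 7 (prior 1/7): the presenter opened envelope 7, so this case is ruled out; weight (1/7)·0 = 0.
The weights sum to 1/7.
So P(the cheque in envelope 6 | the presenter opened envelope 7) = (1/42) / (1/7) = 1/6.

1/6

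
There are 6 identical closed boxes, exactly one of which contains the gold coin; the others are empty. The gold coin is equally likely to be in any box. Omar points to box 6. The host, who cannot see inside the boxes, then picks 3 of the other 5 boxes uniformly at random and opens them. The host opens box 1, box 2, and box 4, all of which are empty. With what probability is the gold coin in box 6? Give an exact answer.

1/3

Because the host chose which boxes to open without knowing where the gold coin is, the choice is independent of the prize location. Learning that none of the 3 opened boxes holds the gold coin simply rules out those 3 locations and leaves the remaining 3 boxes still equally likely by symmetry.
So P(the gold coin in box 6) = 1/3.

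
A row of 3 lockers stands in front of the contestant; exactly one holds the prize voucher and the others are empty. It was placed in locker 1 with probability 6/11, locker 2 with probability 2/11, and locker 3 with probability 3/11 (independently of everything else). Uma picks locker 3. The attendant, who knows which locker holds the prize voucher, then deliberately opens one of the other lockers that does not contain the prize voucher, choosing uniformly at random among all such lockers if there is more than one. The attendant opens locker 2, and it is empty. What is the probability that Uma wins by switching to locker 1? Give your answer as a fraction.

4/5

Consider each possible location of the prize voucher in turn.
If it is in locker 1 (prior 6/11): the attendant has no choice, probability 1; weight (6/11)·1 = 6/11.
If it is in locker 2 (prior 2/11): the attendant opened locker 2, so this case is ruled out; weight (2/11)·0 = 0.
If it is in locker 3 (prior 3/11): the attendant has 2 equally likely choices, so probability 1/2; weight (3/11)·(1/2) = 3/22.
The weights sum to 15/22.
So P(the prize voucher in locker 1 | the attendant opened locker 2) = (6/11) / (15/22) = 4/5.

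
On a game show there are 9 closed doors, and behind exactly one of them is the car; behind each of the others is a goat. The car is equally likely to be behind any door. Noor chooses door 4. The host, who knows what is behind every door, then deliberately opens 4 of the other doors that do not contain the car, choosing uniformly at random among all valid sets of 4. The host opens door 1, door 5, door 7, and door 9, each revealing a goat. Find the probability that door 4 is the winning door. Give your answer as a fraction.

Apply Bayes' rule, conditioning on where the car actually is.
If it is behind any of doors 1, 5, 7, and 9 (prior 1/9 each): that door was opened and seen not to hold the prize — ruled out; weight (1/9)·0 = 0 each.
If it is behind any of doors 2, 3, 6, and 8 (prior 1/9 each): the host has 35 equally likely choices, so probability 1/35; weight (1/9)·(1/35) = 1/315 each.
If it is behind door 4 (prior 1/9): the host has 70 equally likely choices, so probability 1/70; weight (1/9)·(1/70) = 1/630.
The weights sum to 1/70.
So P(the car behind door 4 | the host opened door 1, door 5, door 7, and door 9) = (1/630) / (1/70) = 1/9.

1/9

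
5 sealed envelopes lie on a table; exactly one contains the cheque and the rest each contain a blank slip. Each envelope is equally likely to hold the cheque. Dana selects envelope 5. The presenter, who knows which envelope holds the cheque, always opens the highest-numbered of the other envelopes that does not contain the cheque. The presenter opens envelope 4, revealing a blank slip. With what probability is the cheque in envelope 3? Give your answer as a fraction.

Consider each possible location of the cheque in turn.
If it is in any of envelopes 1, 2, 3, and 5 (prior 1/5 each): envelope 4 is the highest-numbered option available, probability 1; weight (1/5)·1 = 1/5 each.
If it is in envelope 4 (prior 1/5): the presenter opened envelope 4, so this case is ruled out; weight (1/5)·0 = 0.
The weights sum to 4/5.
So P(the cheque in envelope 3 | the presenter opened envelope 4) = (1/5) / (4/5) = 1/4.

1/4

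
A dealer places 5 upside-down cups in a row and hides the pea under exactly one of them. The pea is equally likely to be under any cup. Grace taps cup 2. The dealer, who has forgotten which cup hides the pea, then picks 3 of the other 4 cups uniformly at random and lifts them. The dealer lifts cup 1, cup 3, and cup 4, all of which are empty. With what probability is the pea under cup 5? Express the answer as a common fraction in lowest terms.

1/2

Because the dealer chose which cups to lift without knowing where the pea is, the choice is independent of the prize location. Learning that none of the 3 opened cups holds the pea simply rules out those 3 locations and leaves the remaining 2 cups still equally likely by symmetry.
So P(the pea under cup 5) = 1/2.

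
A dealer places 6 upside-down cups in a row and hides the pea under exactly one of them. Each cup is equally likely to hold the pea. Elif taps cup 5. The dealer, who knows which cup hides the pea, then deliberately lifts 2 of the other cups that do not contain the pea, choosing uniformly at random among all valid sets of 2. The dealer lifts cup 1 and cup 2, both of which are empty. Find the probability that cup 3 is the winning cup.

5/18

Condition on the true location of the pea.
If it is under either of cups 1 and 2 (prior 1/6 each): that cup was opened and seen not to hold the prize — ruled out; weight (1/6)·0 = 0 each.
If it is under any of cups 3, 4, and 6 (prior 1/6 each): the dealer has 6 equally likely choices, so probability 1/6; weight (1/6)·(1/6) = 1/36 each.
If it is under cup 5 (prior 1/6): the dealer has 10 equally likely choices, so probability 1/10; weight (1/6)·(1/10) = 1/60.
The weights sum to 1/10.
So P(the pea under cup 3 | the dealer opened cup 1 and cup 2) = (1/36) / (1/10) = 5/18.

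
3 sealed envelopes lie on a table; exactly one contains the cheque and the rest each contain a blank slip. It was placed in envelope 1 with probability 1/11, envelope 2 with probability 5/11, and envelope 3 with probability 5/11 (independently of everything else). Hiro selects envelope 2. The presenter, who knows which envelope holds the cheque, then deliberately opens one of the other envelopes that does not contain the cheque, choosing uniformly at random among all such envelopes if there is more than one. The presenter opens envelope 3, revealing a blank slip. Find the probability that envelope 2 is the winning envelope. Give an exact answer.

5/7

Condition on the true location of the cheque.
If it is in envelope 1 (prior 1/11): the presenter has no choice, probability 1; weight (1/11)·1 = 1/11.
If it is in envelope 2 (prior 5/11): the presenter has 2 equally likely choices, so probability 1/2; weight (5/11)·(1/2) = 5/22.
If it is in envelope 3 (prior 5/11): the presenter opened envelope 3, so this case is ruled out; weight (5/11)·0 = 0.
The weights sum to 7/22.
So P(the cheque in envelope 2 | the presenter opened envelope 3) = (5/22) / (7/22) = 5/7.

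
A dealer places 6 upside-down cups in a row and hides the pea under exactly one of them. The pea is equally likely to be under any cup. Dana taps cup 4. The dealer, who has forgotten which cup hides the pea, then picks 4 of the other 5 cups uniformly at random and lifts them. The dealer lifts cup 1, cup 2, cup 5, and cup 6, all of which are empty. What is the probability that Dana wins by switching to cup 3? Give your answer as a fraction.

Consider each possible location of the pea in turn.
If it is under any of cups 1, 2, 5, and 6 (prior 1/6 each): that cup was opened and seen not to hold the prize — ruled out; weight (1/6)·0 = 0 each.
If it is under either of cups 3 and 4 (prior 1/6 each): the dealer picks exactly this set with probability 1/5 regardless, and none is the prize; weight (1/6)·(1/5) = 1/30 each.
The weights sum to 1/15.
So P(the pea under cup 3 | the dealer opened cup 1, cup 2, cup 5, and cup 6) = (1/30) / (1/15) = 1/2.

1/2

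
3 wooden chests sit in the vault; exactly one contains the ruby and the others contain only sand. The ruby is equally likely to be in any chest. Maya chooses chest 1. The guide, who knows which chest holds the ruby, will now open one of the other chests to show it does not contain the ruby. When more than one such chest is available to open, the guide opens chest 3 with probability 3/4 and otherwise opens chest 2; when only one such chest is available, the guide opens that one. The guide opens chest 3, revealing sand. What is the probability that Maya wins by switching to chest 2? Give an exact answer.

Apply Bayes' rule, conditioning on where the ruby actually is.
If it is in chest 1 (prior 1/3): chest 3 is available, opened with probability 3/4; weight (1/3)·(3/4) = 1/4.
If it is in chest 2 (prior 1/3): only chest 3 is available, probability 1; weight (1/3)·1 = 1/3.
If it is in chest 3 (prior 1/3): the guide opened chest 3, so this case is ruled out; weight (1/3)·0 = 0.
The weights sum to 7/12.
So P(the ruby in chest 2 | the guide opened chest 3) = (1/3) / (7/12) = 4/7.

4/7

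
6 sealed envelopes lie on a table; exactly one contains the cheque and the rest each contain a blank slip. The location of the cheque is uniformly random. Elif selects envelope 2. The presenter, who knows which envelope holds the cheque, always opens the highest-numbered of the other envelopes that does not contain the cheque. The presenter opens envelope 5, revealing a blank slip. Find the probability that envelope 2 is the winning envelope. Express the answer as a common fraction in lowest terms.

0

Consider each possible location of the cheque in turn.
If it is in any of envelopes 1, 2, 3, and 4 (prior 1/6 each): the presenter would have opened envelope 6 instead, probability 0; weight (1/6)·0 = 0 each.
If it is in envelope 5 (prior 1/6): the presenter opened envelope 5, so this case is ruled out; weight (1/6)·0 = 0.
If it is in envelope 6 (prior 1/6): envelope 5 is the highest-numbered option available, probability 1; weight (1/6)·1 = 1/6.
The weights sum to 1/6.
So P(the cheque in envelope 2 | the presenter opened envelope 5) = 0 / (1/6) = 0.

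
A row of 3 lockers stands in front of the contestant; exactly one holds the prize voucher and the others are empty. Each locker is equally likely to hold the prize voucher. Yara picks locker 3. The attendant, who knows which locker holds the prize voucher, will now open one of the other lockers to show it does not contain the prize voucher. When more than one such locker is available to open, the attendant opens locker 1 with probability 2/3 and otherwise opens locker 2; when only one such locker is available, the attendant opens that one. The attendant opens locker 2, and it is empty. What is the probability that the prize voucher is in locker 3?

Consider each possible location of the prize voucher in turn.
If it is in locker 1 (prior 1/3): only locker 2 is available, probability 1; weight (1/3)·1 = 1/3.
If it is in locker 2 (prior 1/3): the attendant opened locker 2, so this case is ruled out; weight (1/3)·0 = 0.
If it is in locker 3 (prior 1/3): locker 1 is available but not opened, probability 1/3; weight (1/3)·(1/3) = 1/9.
The weights sum to 4/9.
So P(the prize voucher in locker 3 | the attendant opened locker 2) = (1/9) / (4/9) = 1/4.

1/4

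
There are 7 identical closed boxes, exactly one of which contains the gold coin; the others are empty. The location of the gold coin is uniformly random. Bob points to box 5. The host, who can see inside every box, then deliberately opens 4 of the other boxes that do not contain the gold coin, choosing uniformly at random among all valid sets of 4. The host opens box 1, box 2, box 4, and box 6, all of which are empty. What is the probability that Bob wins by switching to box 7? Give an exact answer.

Condition on the true location of the gold coin.
If it is in any of boxes 1, 2, 4, and 6 (prior 1/7 each): that box was opened and seen not to hold the prize — ruled out; weight (1/7)·0 = 0 each.
If it is in either of boxes 3 and 7 (prior 1/7 each): the host has 5 equally likely choices, so probability 1/5; weight (1/7)·(1/5) = 1/35 each.
If it is in box 5 (prior 1/7): the host has 15 equally likely choices, so probability 1/15; weight (1/7)·(1/15) = 1/105.
The weights sum to 1/15.
So P(the gold coin in box 7 | the host opened box 1, box 2, box 4, and box 6) = (1/35) / (1/15) = 3/7.

3/7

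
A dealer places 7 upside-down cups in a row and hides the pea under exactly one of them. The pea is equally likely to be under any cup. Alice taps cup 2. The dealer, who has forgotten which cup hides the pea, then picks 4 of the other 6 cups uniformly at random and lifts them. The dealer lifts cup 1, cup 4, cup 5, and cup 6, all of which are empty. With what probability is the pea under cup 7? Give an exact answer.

1/3

Because the dealer chose which cups to lift without knowing where the pea is, the choice is independent of the prize location. Learning that none of the 4 opened cups holds the pea simply rules out those 4 locations and leaves the remaining 3 cups still equally likely by symmetry.
So P(the pea under cup 7) = 1/3.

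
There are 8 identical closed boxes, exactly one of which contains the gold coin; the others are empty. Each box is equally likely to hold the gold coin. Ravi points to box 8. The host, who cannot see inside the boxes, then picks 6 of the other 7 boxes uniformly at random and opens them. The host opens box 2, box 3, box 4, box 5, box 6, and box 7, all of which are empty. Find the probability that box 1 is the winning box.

1/2

Condition on the true location of the gold coin.
If it is in either of boxes 1 and 8 (prior 1/8 each): the host picks exactly this set with probability 1/7 regardless, and none is the prize; weight (1/8)·(1/7) = 1/56 each.
If it is in any of boxes 2, 3, 4, 5, 6, and 7 (prior 1/8 each): that box was opened and seen not to hold the prize — ruled out; weight (1/8)·0 = 0 each.
The weights sum to 1/28.
So P(the gold coin in box 1 | the host opened box 2, box 3, box 4, box 5, box 6, and box 7) = (1/56) / (1/28) = 1/2.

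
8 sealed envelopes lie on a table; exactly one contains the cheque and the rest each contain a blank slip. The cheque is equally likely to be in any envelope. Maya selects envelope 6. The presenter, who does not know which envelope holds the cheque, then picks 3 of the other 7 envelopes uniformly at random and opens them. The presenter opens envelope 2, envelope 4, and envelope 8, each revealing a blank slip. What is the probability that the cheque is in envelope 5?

Apply Bayes' rule, conditioning on where the cheque actually is.
If it is in any of envelopes 1, 3, 5, 6, and 7 (prior 1/8 each): the presenter picks exactly this set with probability 1/35 regardless, and none is the prize; weight (1/8)·(1/35) = 1/280 each.
If it is in any of envelopes 2, 4, and 8 (prior 1/8 each): that envelope was opened and seen not to hold the prize — ruled out; weight (1/8)·0 = 0 each.
The weights sum to 1/56.
So P(the cheque in envelope 5 | the presenter opened envelope 2, envelope 4, and envelope 8) = (1/280) / (1/56) = 1/5.

1/5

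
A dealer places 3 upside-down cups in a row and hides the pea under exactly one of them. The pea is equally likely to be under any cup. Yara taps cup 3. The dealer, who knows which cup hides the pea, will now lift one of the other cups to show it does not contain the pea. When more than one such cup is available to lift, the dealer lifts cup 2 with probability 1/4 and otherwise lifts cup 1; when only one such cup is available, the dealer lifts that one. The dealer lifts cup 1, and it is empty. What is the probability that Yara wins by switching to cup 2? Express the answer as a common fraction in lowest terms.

4/7

Apply Bayes' rule, conditioning on where the pea actually is.
If it is under cup 1 (prior 1/3): the dealer opened cup 1, so this case is ruled out; weight (1/3)·0 = 0.
If it is under cup 2 (prior 1/3): only cup 1 is available, probability 1; weight (1/3)·1 = 1/3.
If it is under cup 3 (prior 1/3): cup 2 is available but not opened, probability 3/4; weight (1/3)·(3/4) = 1/4.
The weights sum to 7/12.
So P(the pea under cup 2 | the dealer opened cup 1) = (1/3) / (7/12) = 4/7.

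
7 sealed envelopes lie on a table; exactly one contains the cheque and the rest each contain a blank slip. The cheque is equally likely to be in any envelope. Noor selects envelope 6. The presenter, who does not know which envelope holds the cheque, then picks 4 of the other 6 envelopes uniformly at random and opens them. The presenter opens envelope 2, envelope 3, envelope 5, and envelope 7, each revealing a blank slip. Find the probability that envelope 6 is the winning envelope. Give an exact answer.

Condition on the true location of the cheque.
If it is in any of envelopes 1, 4, and 6 (prior 1/7 each): the presenter picks exactly this set with probability 1/15 regardless, and none is the prize; weight (1/7)·(1/15) = 1/105 each.
If it is in any of envelopes 2, 3, 5, and 7 (prior 1/7 each): that envelope was opened and seen not to hold the prize — ruled out; weight (1/7)·0 = 0 each.
The weights sum to 1/35.
So P(the cheque in envelope 6 | the presenter opened envelope 2, envelope 3, envelope 5, and envelope 7) = (1/105) / (1/35) = 1/3.

1/3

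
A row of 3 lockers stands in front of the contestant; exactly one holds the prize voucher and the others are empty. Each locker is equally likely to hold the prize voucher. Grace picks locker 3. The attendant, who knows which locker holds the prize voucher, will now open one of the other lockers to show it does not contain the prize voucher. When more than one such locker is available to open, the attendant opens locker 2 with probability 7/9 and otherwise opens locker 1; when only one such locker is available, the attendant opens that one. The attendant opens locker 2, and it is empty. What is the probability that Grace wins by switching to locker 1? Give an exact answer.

Condition on the true location of the prize voucher.
If it is in locker 1 (prior 1/3): only locker 2 is available, probability 1; weight (1/3)·1 = 1/3.
If it is in locker 2 (prior 1/3): the attendant opened locker 2, so this case is ruled out; weight (1/3)·0 = 0.
If it is in locker 3 (prior 1/3): locker 2 is available, opened with probability 7/9; weight (1/3)·(7/9) = 7/27.
The weights sum to 16/27.
So P(the prize voucher in locker 1 | the attendant opened locker 2) = (1/3) / (16/27) = 9/16.

9/16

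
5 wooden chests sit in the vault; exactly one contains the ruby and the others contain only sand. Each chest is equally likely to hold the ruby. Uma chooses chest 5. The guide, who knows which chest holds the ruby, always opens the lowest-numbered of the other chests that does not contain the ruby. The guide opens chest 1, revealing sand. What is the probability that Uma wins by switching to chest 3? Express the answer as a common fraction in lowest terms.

1/4

Apply Bayes' rule, conditioning on where the ruby actually is.
If it is in chest 1 (prior 1/5): the guide opened chest 1, so this case is ruled out; weight (1/5)·0 = 0.
If it is in any of chests 2, 3, 4, and 5 (prior 1/5 each): chest 1 is the lowest-numbered option available, probability 1; weight (1/5)·1 = 1/5 each.
The weights sum to 4/5.
So P(the ruby in chest 3 | the guide opened chest 1) = (1/5) / (4/5) = 1/4.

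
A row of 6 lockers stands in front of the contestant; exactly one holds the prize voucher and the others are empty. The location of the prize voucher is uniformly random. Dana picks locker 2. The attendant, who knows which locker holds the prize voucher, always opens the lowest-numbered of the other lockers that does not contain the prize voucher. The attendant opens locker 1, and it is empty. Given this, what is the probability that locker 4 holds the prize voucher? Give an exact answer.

Consider each possible location of the prize voucher in turn.
If it is in locker 1 (prior 1/6): the attendant opened locker 1, so this case is ruled out; weight (1/6)·0 = 0.
If it is in any of lockers 2, 3, 4, 5, and 6 (prior 1/6 each): locker 1 is the lowest-numbered option available, probability 1; weight (1/6)·1 = 1/6 each.
The weights sum to 5/6.
So P(the prize voucher in locker 4 | the attendant opened locker 1) = (1/6) / (5/6) = 1/5.

1/5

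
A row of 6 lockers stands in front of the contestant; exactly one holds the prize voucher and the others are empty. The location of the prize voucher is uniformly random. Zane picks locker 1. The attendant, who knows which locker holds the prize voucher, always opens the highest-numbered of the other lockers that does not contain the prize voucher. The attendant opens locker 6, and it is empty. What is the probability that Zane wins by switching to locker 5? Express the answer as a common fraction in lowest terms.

1/5

Condition on the true location of the prize voucher.
If it is in any of lockers 1, 2, 3, 4, and 5 (prior 1/6 each): locker 6 is the highest-numbered option available, probability 1; weight (1/6)·1 = 1/6 each.
If it is in locker 6 (prior 1/6): the attendant opened locker 6, so this case is ruled out; weight (1/6)·0 = 0.
The weights sum to 5/6.
So P(the prize voucher in locker 5 | the attendant opened locker 6) = (1/6) / (5/6) = 1/5.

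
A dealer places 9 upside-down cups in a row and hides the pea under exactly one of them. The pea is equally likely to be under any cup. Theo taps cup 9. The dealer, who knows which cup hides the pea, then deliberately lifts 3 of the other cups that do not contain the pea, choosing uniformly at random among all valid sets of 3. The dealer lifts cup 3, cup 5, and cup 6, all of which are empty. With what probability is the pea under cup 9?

Condition on the true location of the pea.
If it is under any of cups 1, 2, 4, 7, and 8 (prior 1/9 each): the dealer has 35 equally likely choices, so probability 1/35; weight (1/9)·(1/35) = 1/315 each.
If it is under any of cups 3, 5, and 6 (prior 1/9 each): that cup was opened and seen not to hold the prize — ruled out; weight (1/9)·0 = 0 each.
If it is under cup 9 (prior 1/9): the dealer has 56 equally likely choices, so probability 1/56; weight (1/9)·(1/56) = 1/504.
The weights sum to 1/56.
So P(the pea under cup 9 | the dealer opened cup 3, cup 5, and cup 6) = (1/504) / (1/56) = 1/9.

1/9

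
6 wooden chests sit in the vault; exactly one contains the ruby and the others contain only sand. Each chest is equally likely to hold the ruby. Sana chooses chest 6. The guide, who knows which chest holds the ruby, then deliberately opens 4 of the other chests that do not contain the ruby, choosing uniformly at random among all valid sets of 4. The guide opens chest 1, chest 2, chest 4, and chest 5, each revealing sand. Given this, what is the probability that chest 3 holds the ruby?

Apply Bayes' rule, conditioning on where the ruby actually is.
If it is in any of chests 1, 2, 4, and 5 (prior 1/6 each): that chest was opened and seen not to hold the prize — ruled out; weight (1/6)·0 = 0 each.
If it is in chest 3 (prior 1/6): the guide has no choice, probability 1; weight (1/6)·1 = 1/6.
If it is in chest 6 (prior 1/6): the guide has 5 equally likely choices, so probability 1/5; weight (1/6)·(1/5) = 1/30.
The weights sum to 1/5.
So P(the ruby in chest 3 | the guide opened chest 1, chest 2, chest 4, and chest 5) = (1/6) / (1/5) = 5/6.

5/6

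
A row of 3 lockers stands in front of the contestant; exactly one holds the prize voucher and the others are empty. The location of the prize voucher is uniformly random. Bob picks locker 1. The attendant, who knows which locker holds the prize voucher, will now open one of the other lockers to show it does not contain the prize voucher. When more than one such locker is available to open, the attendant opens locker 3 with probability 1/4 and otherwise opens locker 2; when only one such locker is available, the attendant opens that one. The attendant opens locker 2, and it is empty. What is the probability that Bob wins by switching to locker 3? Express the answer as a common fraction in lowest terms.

Consider each possible location of the prize voucher in turn.
If it is in locker 1 (prior 1/3): locker 3 is available but not opened, probability 3/4; weight (1/3)·(3/4) = 1/4.
If it is in locker 2 (prior 1/3): the attendant opened locker 2, so this case is ruled out; weight (1/3)·0 = 0.
If it is in locker 3 (prior 1/3): only locker 2 is available, probability 1; weight (1/3)·1 = 1/3.
The weights sum to 7/12.
So P(the prize voucher in locker 3 | the attendant opened locker 2) = (1/3) / (7/12) = 4/7.

4/7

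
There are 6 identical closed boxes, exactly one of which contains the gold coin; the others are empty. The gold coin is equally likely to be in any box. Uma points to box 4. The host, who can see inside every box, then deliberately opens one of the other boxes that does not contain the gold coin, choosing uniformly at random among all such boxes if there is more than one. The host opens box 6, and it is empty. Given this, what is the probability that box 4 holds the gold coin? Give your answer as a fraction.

Apply Bayes' rule, conditioning on where the gold coin actually is.
If it is in any of boxes 1, 2, 3, and 5 (prior 1/6 each): the host has 4 equally likely choices, so probability 1/4; weight (1/6)·(1/4) = 1/24 each.
If it is in box 4 (prior 1/6): the host has 5 equally likely choices, so probability 1/5; weight (1/6)·(1/5) = 1/30.
If it is in box 6 (prior 1/6): the host opened box 6, so this case is ruled out; weight (1/6)·0 = 0.
The weights sum to 1/5.
So P(the gold coin in box 4 | the host opened box 6) = (1/30) / (1/5) = 1/6.

1/6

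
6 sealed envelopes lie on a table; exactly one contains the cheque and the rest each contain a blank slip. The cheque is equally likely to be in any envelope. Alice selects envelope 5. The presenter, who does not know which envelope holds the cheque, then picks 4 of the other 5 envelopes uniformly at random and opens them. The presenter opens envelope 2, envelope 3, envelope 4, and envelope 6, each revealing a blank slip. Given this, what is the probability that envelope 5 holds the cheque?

Condition on the true location of the cheque.
If it is in either of envelopes 1 and 5 (prior 1/6 each): the presenter picks exactly this set with probability 1/5 regardless, and none is the prize; weight (1/6)·(1/5) = 1/30 each.
If it is in any of envelopes 2, 3, 4, and 6 (prior 1/6 each): that envelope was opened and seen not to hold the prize — ruled out; weight (1/6)·0 = 0 each.
The weights sum to 1/15.
So P(the cheque in envelope 5 | the presenter opened envelope 2, envelope 3, envelope 4, and envelope 6) = (1/30) / (1/15) = 1/2.

1/2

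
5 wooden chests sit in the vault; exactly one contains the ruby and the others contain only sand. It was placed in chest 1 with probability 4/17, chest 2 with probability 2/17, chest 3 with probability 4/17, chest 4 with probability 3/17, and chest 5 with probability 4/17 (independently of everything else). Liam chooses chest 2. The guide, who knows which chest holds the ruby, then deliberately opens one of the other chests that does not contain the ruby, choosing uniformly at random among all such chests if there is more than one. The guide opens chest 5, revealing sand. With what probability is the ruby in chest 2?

Consider each possible location of the ruby in turn.
If it is in either of chests 1 and 3 (prior 4/17 each): the guide has 3 equally likely choices, so probability 1/3; weight (4/17)·(1/3) = 4/51 each.
If it is in chest 2 (prior 2/17): the guide has 4 equally likely choices, so probability 1/4; weight (2/17)·(1/4) = 1/34.
If it is in chest 4 (prior 3/17): the guide has 3 equally likely choices, so probability 1/3; weight (3/17)·(1/3) = 1/17.
If it is in chest 5 (prior 4/17): the guide opened chest 5, so this case is ruled out; weight (4/17)·0 = 0.
The weights sum to 25/102.
So P(the ruby in chest 2 | the guide opened chest 5) = (1/34) / (25/102) = 3/25.

3/25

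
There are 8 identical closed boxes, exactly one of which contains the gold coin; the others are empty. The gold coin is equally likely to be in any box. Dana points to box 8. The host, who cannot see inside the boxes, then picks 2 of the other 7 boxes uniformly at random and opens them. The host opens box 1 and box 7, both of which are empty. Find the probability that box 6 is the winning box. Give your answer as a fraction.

1/6

Condition on the true location of the gold coin.
If it is in either of boxes 1 and 7 (prior 1/8 each): that box was opened and seen not to hold the prize — ruled out; weight (1/8)·0 = 0 each.
If it is in any of boxes 2, 3, 4, 5, 6, and 8 (prior 1/8 each): the host picks exactly this set with probability 1/21 regardless, and none is the prize; weight (1/8)·(1/21) = 1/168 each.
The weights sum to 1/28.
So P(the gold coin in box 6 | the host opened box 1 and box 7) = (1/168) / (1/28) = 1/6.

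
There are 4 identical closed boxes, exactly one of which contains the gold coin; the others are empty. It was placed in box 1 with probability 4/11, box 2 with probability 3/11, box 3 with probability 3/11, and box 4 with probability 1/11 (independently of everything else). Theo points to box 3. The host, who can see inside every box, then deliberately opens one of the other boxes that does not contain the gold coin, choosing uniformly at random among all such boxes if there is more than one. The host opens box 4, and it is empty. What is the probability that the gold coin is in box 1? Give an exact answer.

4/9

Condition on the true location of the gold coin.
If it is in box 1 (prior 4/11): the host has 2 equally likely choices, so probability 1/2; weight (4/11)·(1/2) = 2/11.
If it is in box 2 (prior 3/11): the host has 2 equally likely choices, so probability 1/2; weight (3/11)·(1/2) = 3/22.
If it is in box 3 (prior 3/11): the host has 3 equally likely choices, so probability 1/3; weight (3/11)·(1/3) = 1/11.
If it is in box 4 (prior 1/11): the host opened box 4, so this case is ruled out; weight (1/11)·0 = 0.
The weights sum to 9/22.
So P(the gold coin in box 1 | the host opened box 4) = (2/11) / (9/22) = 4/9.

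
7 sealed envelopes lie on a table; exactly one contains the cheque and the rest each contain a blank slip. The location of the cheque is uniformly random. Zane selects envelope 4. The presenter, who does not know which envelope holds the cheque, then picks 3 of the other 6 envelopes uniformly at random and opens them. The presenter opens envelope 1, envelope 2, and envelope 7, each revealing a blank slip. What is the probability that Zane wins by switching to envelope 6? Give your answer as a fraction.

Consider each possible location of the cheque in turn.
If it is in any of envelopes 1, 2, and 7 (prior 1/7 each): that envelope was opened and seen not to hold the prize — ruled out; weight (1/7)·0 = 0 each.
If it is in any of envelopes 3, 4, 5, and 6 (prior 1/7 each): the presenter picks exactly this set with probability 1/20 regardless, and none is the prize; weight (1/7)·(1/20) = 1/140 each.
The weights sum to 1/35.
So P(the cheque in envelope 6 | the presenter opened envelope 1, envelope 2, and envelope 7) = (1/140) / (1/35) = 1/4.

1/4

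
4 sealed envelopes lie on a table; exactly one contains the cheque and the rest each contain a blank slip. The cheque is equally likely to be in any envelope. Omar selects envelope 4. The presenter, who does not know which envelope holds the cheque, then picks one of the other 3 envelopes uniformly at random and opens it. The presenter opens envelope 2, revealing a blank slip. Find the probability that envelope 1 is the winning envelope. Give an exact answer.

Consider each possible location of the cheque in turn.
If it is in any of envelopes 1, 3, and 4 (prior 1/4 each): the presenter picks envelope 2 with probability 1/3 regardless, and it is not the prize; weight (1/4)·(1/3) = 1/12 each.
If it is in envelope 2 (prior 1/4): the presenter opened envelope 2, so this case is ruled out; weight (1/4)·0 = 0.
The weights sum to 1/4.
So P(the cheque in envelope 1 | the presenter opened envelope 2) = (1/12) / (1/4) = 1/3.

1/3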